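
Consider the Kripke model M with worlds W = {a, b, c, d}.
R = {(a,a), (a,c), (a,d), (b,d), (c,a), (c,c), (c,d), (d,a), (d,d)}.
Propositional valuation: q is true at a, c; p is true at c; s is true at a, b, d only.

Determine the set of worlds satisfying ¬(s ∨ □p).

c

Recall that □ψ holds at a world iff ψ holds at every accessible world, and ◇ψ holds iff ψ holds at some accessible world.
Let φ = ¬(s ∨ □p). Evaluate φ at each world:
  a (successors {a, c, d}): φ is false.
  b (successors {d}): φ is false.
  c (successors {a, c, d}): φ is true.
  d (successors {a, d}): φ is false.
For instance, at d:
  At d: s ∨ □p is true, so ¬(s ∨ □p) is false.
    At d: s is true, □p is false, so s ∨ □p is true.
      At d: □p requires p at every successor {a, d}.
        p fails at a, so □p is false at d.
Satisfying worlds: {c}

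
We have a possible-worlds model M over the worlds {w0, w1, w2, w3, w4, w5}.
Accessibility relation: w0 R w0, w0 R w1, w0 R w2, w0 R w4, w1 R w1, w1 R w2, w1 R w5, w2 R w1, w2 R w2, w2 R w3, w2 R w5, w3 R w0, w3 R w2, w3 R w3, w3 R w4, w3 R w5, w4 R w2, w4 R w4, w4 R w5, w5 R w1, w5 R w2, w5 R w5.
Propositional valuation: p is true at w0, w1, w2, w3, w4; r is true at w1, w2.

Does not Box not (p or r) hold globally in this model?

Yes

Let φ = not Box not (p or r). Evaluate φ at each world:
  w0 (successors {w0, w1, w2, w4}): φ is true.
  w1 (successors {w1, w2, w5}): φ is true.
  w2 (successors {w1, w2, w3, w5}): φ is true.
  w3 (successors {w0, w2, w3, w4, w5}): φ is true.
  w4 (successors {w2, w4, w5}): φ is true.
  w5 (successors {w1, w2, w5}): φ is true.
For instance, at w3:
  At w3: Box not (p or r) is false, so not Box not (p or r) is true.
    At w3: Box not (p or r) requires not (p or r) at every successor {w0, w2, w3, w4, w5}.
      not (p or r) fails at w0, so Box not (p or r) is false at w3.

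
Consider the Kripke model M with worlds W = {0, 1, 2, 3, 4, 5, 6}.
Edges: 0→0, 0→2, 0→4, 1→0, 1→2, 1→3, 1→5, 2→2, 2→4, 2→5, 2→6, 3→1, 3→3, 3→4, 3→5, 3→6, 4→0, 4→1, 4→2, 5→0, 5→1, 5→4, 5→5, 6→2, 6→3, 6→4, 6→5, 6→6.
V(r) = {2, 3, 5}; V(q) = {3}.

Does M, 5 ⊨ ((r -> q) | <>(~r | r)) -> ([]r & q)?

At 5: (r -> q) | <>(~r | r) is true, []r & q is false, so ((r -> q) | <>(~r | r)) -> ([]r & q) is false.
  At 5: r -> q is false, <>(~r | r) is true, so (r -> q) | <>(~r | r) is true.
    At 5: <>(~r | r) requires ~r | r at some successor in {0, 1, 4, 5}.
      ~r | r holds at 0, so <>(~r | r) is true at 5.
  At 5: []r is false, q is false, so []r & q is false.
    At 5: []r requires r at every successor {0, 1, 4, 5}.
      r fails at 0, so []r is false at 5.

No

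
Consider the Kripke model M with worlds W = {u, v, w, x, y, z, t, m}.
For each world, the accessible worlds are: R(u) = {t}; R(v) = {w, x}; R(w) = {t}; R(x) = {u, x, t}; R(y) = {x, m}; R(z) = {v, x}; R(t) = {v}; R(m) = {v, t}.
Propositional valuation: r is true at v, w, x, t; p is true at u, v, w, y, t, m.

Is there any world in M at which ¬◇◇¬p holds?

Yes

Let φ = ¬◇◇¬p. Evaluate φ at each world:
  u (successors {t}): φ is true.
  v (successors {w, x}): φ is false.
  w (successors {t}): φ is true.
  x (successors {u, x, t}): φ is false.
  y (successors {x, m}): φ is false.
  z (successors {v, x}): φ is false.
  t (successors {v}): φ is false.
  m (successors {v, t}): φ is false.
Detail at u (witness):
  At u: ◇◇¬p is false, so ¬◇◇¬p is true.
    At u: ◇◇¬p requires ◇¬p at some successor in {t}.
      At t: ◇¬p is false.
    So ◇◇¬p is false at u.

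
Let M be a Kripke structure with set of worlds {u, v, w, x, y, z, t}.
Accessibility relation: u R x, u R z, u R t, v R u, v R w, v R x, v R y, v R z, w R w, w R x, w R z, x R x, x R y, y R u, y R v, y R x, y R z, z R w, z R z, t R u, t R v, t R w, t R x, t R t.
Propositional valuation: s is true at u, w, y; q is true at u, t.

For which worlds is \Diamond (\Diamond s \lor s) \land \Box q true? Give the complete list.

none

Let φ = \Diamond (\Diamond s \lor s) \land \Box q. Evaluate φ at each world:
  u (successors {x, z, t}): φ is false.
  v (successors {u, w, x, y, z}): φ is false.
  w (successors {w, x, z}): φ is false.
  x (successors {x, y}): φ is false.
  y (successors {u, v, x, z}): φ is false.
  z (successors {w, z}): φ is false.
  t (successors {u, v, w, x, t}): φ is false.
For instance, at t:
  At t: \Diamond (\Diamond s \lor s) is true, \Box q is false, so \Diamond (\Diamond s \lor s) \land \Box q is false.
    At t: \Diamond (\Diamond s \lor s) requires \Diamond s \lor s at some successor in {u, v, w, x, t}.
      \Diamond s \lor s holds at u, so \Diamond (\Diamond s \lor s) is true at t.
    At t: \Box q requires q at every successor {u, v, w, x, t}.
      q fails at v, so \Box q is false at t.
Satisfying worlds: none.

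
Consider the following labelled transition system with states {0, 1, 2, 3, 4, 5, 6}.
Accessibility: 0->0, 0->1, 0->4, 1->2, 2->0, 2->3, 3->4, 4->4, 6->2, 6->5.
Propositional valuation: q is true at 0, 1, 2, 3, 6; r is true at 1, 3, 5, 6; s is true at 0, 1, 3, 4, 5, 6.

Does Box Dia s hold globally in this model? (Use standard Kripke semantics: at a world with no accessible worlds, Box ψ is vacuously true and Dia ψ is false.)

Recall that Box ψ holds at a world iff ψ holds at every accessible world, and Dia ψ holds iff ψ holds at some accessible world.
Let φ = Box Dia s. Evaluate φ at each world:
  0 (successors {0, 1, 4}): φ is false.
  1 (successors {2}): φ is true.
  2 (successors {0, 3}): φ is true.
  3 (successors {4}): φ is true.
  4 (successors {4}): φ is true.
  5 (successors ∅): φ is true.
  6 (successors {2, 5}): φ is false.
Detail at 0 (counterexample):
  At 0: Box Dia s requires Dia s at every successor {0, 1, 4}.
    Dia s fails at 1, so Box Dia s is false at 0.
      At 1: Dia s requires s at some successor in {2}.
        At 2: s is false.
      So Dia s is false at 1.

No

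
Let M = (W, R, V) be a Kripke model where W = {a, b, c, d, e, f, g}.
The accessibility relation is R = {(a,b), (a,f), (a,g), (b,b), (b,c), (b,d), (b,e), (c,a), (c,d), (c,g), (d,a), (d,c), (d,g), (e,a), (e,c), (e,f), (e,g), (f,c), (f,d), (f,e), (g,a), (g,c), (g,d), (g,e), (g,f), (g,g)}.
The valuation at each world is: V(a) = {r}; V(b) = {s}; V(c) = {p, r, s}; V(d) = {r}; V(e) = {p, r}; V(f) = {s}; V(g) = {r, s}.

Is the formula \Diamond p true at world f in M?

Yes

Recall that \Diamond ψ holds at a world iff ψ holds at some accessible world.
At f: \Diamond p requires p at some successor in {c, d, e}.
  p holds at c, so \Diamond p is true at f.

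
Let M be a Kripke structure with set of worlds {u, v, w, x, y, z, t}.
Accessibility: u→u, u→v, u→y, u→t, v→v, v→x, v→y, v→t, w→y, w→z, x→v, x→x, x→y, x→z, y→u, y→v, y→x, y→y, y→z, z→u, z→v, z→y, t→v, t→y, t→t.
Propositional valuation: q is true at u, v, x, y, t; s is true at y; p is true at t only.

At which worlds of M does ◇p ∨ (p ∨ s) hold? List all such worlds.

u, v, y, t

Let φ = ◇p ∨ (p ∨ s). Evaluate φ at each world:
  u (successors {u, v, y, t}): φ is true.
  v (successors {v, x, y, t}): φ is true.
  w (successors {y, z}): φ is false.
  x (successors {v, x, y, z}): φ is false.
  y (successors {u, v, x, y, z}): φ is true.
  z (successors {u, v, y}): φ is false.
  t (successors {v, y, t}): φ is true.
For instance, at u:
  At u: ◇p is true, p ∨ s is false, so ◇p ∨ (p ∨ s) is true.
    At u: ◇p requires p at some successor in {u, v, y, t}.
      p holds at t, so ◇p is true at u.
Satisfying worlds: {u, v, y, t}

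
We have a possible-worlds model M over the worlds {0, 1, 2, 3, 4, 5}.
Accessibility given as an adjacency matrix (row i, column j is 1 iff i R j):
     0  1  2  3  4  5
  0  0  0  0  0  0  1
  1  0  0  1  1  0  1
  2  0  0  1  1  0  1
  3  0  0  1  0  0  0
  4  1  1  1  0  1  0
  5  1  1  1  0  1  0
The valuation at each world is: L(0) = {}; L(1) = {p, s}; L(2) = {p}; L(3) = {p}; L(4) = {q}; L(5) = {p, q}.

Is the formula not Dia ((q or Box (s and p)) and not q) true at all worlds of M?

Let φ = not Dia ((q or Box (s and p)) and not q). Evaluate φ at each world:
  0 (successors {5}): φ is true.
  1 (successors {2, 3, 5}): φ is true.
  2 (successors {2, 3, 5}): φ is true.
  3 (successors {2}): φ is true.
  4 (successors {0, 1, 2, 4}): φ is true.
  5 (successors {0, 1, 2, 4}): φ is true.
For instance, at 1:
  At 1: Dia ((q or Box (s and p)) and not q) is false, so not Dia ((q or Box (s and p)) and not q) is true.
    At 1: Dia ((q or Box (s and p)) and not q) requires (q or Box (s and p)) and not q at some successor in {2, 3, 5}.
      At 2: (q or Box (s and p)) and not q is false.
      At 3: (q or Box (s and p)) and not q is false.
      At 5: (q or Box (s and p)) and not q is false.
    So Dia ((q or Box (s and p)) and not q) is false at 1.

Yes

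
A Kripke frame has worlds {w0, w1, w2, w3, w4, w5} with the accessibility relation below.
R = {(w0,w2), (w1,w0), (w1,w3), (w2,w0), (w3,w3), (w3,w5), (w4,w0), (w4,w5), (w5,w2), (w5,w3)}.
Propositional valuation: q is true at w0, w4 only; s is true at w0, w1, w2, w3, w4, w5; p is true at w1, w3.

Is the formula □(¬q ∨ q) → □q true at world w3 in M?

No

At w3: □(¬q ∨ q) is true, □q is false, so □(¬q ∨ q) → □q is false.
  At w3: □(¬q ∨ q) requires ¬q ∨ q at every successor {w3, w5}.
    At w3: ¬q ∨ q is true.
    At w5: ¬q ∨ q is true.
  So □(¬q ∨ q) is true at w3.
  At w3: □q requires q at every successor {w3, w5}.
    q fails at w3, so □q is false at w3.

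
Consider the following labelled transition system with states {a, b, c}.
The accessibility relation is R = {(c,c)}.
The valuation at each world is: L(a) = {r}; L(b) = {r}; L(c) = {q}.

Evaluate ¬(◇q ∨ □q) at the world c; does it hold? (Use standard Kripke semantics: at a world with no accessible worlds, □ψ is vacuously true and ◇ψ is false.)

At c: ◇q ∨ □q is true, so ¬(◇q ∨ □q) is false.
  At c: ◇q is true, □q is true, so ◇q ∨ □q is true.
    At c: ◇q requires q at some successor in {c}.
      q holds at c, so ◇q is true at c.
    At c: □q requires q at every successor {c}.
      At c: q is true.
    So □q is true at c.

No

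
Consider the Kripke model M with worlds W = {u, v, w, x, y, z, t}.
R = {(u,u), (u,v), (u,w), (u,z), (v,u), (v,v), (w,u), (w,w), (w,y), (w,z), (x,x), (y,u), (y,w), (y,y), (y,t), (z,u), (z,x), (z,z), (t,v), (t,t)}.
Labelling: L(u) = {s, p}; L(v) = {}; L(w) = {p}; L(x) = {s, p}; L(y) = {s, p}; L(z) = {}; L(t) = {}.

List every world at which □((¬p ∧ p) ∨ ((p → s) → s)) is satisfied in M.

Recall that □ψ holds at a world iff ψ holds at every accessible world, and ◇ψ holds iff ψ holds at some accessible world.
Let φ = □((¬p ∧ p) ∨ ((p → s) → s)). Evaluate φ at each world:
  u (successors {u, v, w, z}): φ is false.
  v (successors {u, v}): φ is false.
  w (successors {u, w, y, z}): φ is false.
  x (successors {x}): φ is true.
  y (successors {u, w, y, t}): φ is false.
  z (successors {u, x, z}): φ is false.
  t (successors {v, t}): φ is false.
For instance, at z:
  At z: □((¬p ∧ p) ∨ ((p → s) → s)) requires (¬p ∧ p) ∨ ((p → s) → s) at every successor {u, x, z}.
    (¬p ∧ p) ∨ ((p → s) → s) fails at z, so □((¬p ∧ p) ∨ ((p → s) → s)) is false at z.
Satisfying worlds: {x}

x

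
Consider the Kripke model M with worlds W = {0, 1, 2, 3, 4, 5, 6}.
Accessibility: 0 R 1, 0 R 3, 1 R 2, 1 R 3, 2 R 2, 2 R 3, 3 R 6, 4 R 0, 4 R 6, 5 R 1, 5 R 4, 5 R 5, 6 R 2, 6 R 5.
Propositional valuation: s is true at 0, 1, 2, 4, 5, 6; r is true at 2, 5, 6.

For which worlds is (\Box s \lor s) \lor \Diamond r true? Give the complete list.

Let φ = (\Box s \lor s) \lor \Diamond r. Evaluate φ at each world:
  0 (successors {1, 3}): φ is true.
  1 (successors {2, 3}): φ is true.
  2 (successors {2, 3}): φ is true.
  3 (successors {6}): φ is true.
  4 (successors {0, 6}): φ is true.
  5 (successors {1, 4, 5}): φ is true.
  6 (successors {2, 5}): φ is true.
For instance, at 2:
  At 2: \Box s \lor s is true, \Diamond r is true, so (\Box s \lor s) \lor \Diamond r is true.
    At 2: \Box s is false, s is true, so \Box s \lor s is true.
      At 2: \Box s requires s at every successor {2, 3}.
        s fails at 3, so \Box s is false at 2.
    At 2: \Diamond r requires r at some successor in {2, 3}.
      r holds at 2, so \Diamond r is true at 2.
Satisfying worlds: {0, 1, 2, 3, 4, 5, 6}

0, 1, 2, 3, 4, 5, 6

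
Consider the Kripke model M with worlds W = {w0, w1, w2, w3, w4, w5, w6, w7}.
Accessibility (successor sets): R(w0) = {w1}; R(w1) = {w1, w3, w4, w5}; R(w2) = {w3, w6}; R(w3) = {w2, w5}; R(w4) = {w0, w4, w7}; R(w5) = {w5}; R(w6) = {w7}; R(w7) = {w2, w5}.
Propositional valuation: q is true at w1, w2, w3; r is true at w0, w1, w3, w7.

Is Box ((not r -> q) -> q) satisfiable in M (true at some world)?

Recall that Box ψ holds at a world iff ψ holds at every accessible world, and Dia ψ holds iff ψ holds at some accessible world.
Let φ = Box ((not r -> q) -> q). Evaluate φ at each world:
  w0 (successors {w1}): φ is true.
  w1 (successors {w1, w3, w4, w5}): φ is true.
  w2 (successors {w3, w6}): φ is true.
  w3 (successors {w2, w5}): φ is true.
  w4 (successors {w0, w4, w7}): φ is false.
  w5 (successors {w5}): φ is true.
  w6 (successors {w7}): φ is false.
  w7 (successors {w2, w5}): φ is true.
Detail at w0 (witness):
  At w0: Box ((not r -> q) -> q) requires (not r -> q) -> q at every successor {w1}.
    At w1: (not r -> q) -> q is true.
  So Box ((not r -> q) -> q) is true at w0.

Yes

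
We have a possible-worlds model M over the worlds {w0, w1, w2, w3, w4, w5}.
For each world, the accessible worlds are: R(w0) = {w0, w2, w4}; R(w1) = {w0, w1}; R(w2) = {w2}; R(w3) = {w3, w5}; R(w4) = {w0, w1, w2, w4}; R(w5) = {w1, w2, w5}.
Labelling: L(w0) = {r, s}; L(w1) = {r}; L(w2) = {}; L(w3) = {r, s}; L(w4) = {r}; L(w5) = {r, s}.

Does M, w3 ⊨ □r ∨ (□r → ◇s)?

Yes

At w3: □r is true, □r → ◇s is true, so □r ∨ (□r → ◇s) is true.
  At w3: □r requires r at every successor {w3, w5}.
    At w3: r is true.
    At w5: r is true.
  So □r is true at w3.
  At w3: □r is true, ◇s is true, so □r → ◇s is true.
    At w3: □r requires r at every successor {w3, w5}.
      At w3: r is true.
      At w5: r is true.
    So □r is true at w3.
    At w3: ◇s requires s at some successor in {w3, w5}.
      s holds at w3, so ◇s is true at w3.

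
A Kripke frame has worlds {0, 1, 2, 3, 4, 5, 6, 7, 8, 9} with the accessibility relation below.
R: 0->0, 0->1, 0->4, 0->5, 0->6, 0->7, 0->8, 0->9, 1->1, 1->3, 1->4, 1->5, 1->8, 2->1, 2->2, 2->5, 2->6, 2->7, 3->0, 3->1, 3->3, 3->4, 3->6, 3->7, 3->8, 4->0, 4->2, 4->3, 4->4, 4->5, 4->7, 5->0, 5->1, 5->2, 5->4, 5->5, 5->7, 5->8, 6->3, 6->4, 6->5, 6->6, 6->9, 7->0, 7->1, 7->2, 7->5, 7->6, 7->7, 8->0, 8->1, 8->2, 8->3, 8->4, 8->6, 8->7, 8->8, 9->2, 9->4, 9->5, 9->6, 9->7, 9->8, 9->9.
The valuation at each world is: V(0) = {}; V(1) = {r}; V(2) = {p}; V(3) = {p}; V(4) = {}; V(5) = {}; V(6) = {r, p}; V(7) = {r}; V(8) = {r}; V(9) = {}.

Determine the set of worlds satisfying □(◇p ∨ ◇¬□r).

Let φ = □(◇p ∨ ◇¬□r). Evaluate φ at each world:
  0 (successors {0, 1, 4, 5, 6, 7, 8, 9}): φ is true.
  1 (successors {1, 3, 4, 5, 8}): φ is true.
  2 (successors {1, 2, 5, 6, 7}): φ is true.
  3 (successors {0, 1, 3, 4, 6, 7, 8}): φ is true.
  4 (successors {0, 2, 3, 4, 5, 7}): φ is true.
  5 (successors {0, 1, 2, 4, 5, 7, 8}): φ is true.
  6 (successors {3, 4, 5, 6, 9}): φ is true.
  7 (successors {0, 1, 2, 5, 6, 7}): φ is true.
  8 (successors {0, 1, 2, 3, 4, 6, 7, 8}): φ is true.
  9 (successors {2, 4, 5, 6, 7, 8, 9}): φ is true.
For instance, at 1:
  At 1: □(◇p ∨ ◇¬□r) requires ◇p ∨ ◇¬□r at every successor {1, 3, 4, 5, 8}.
    At 1: ◇p ∨ ◇¬□r is true.
    At 3: ◇p ∨ ◇¬□r is true.
    At 4: ◇p ∨ ◇¬□r is true.
    At 5: ◇p ∨ ◇¬□r is true.
    At 8: ◇p ∨ ◇¬□r is true.
  So □(◇p ∨ ◇¬□r) is true at 1.
Satisfying worlds: {0, 1, 2, 3, 4, 5, 6, 7, 8, 9}

0, 1, 2, 3, 4, 5, 6, 7, 8, 9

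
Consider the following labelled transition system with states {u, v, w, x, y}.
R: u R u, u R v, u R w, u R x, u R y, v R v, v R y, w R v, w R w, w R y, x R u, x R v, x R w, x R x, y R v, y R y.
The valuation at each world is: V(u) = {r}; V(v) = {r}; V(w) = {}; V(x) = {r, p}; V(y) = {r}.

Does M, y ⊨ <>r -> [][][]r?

At y: <>r is true, [][][]r is true, so <>r -> [][][]r is true.
  At y: <>r requires r at some successor in {v, y}.
    r holds at v, so <>r is true at y.
  At y: [][][]r requires [][]r at every successor {v, y}.
      At v: [][]r requires []r at every successor {v, y}.
        At v: []r is true.
        At y: []r is true.
      So [][]r is true at v.
      At y: [][]r requires []r at every successor {v, y}.
        At v: []r is true.
        At y: []r is true.
      So [][]r is true at y.
  So [][][]r is true at y.

Yes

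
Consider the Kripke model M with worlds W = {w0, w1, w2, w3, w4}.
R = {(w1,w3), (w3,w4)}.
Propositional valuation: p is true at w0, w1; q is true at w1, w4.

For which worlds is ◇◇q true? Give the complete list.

Let φ = ◇◇q. Evaluate φ at each world:
  w0 (successors ∅): φ is false.
  w1 (successors {w3}): φ is true.
  w2 (successors ∅): φ is false.
  w3 (successors {w4}): φ is false.
  w4 (successors ∅): φ is false.
For instance, at w1:
  At w1: ◇◇q requires ◇q at some successor in {w3}.
    ◇q holds at w3, so ◇◇q is true at w1.
      At w3: ◇q requires q at some successor in {w4}.
        q holds at w4, so ◇q is true at w3.
Satisfying worlds: {w1}

w1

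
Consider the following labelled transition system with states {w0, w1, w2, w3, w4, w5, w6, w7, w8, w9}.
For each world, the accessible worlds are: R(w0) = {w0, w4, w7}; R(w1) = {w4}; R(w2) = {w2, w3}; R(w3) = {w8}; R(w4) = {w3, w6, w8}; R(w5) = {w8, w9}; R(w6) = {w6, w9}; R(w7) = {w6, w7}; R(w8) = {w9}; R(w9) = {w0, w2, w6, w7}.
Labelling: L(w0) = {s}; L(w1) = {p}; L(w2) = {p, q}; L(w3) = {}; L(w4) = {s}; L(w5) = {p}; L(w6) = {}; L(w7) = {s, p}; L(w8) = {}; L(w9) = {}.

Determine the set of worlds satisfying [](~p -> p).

none

Let φ = [](~p -> p). Evaluate φ at each world:
  w0 (successors {w0, w4, w7}): φ is false.
  w1 (successors {w4}): φ is false.
  w2 (successors {w2, w3}): φ is false.
  w3 (successors {w8}): φ is false.
  w4 (successors {w3, w6, w8}): φ is false.
  w5 (successors {w8, w9}): φ is false.
  w6 (successors {w6, w9}): φ is false.
  w7 (successors {w6, w7}): φ is false.
  w8 (successors {w9}): φ is false.
  w9 (successors {w0, w2, w6, w7}): φ is false.
For instance, at w8:
  At w8: [](~p -> p) requires ~p -> p at every successor {w9}.
    ~p -> p fails at w9, so [](~p -> p) is false at w8.
Satisfying worlds: none.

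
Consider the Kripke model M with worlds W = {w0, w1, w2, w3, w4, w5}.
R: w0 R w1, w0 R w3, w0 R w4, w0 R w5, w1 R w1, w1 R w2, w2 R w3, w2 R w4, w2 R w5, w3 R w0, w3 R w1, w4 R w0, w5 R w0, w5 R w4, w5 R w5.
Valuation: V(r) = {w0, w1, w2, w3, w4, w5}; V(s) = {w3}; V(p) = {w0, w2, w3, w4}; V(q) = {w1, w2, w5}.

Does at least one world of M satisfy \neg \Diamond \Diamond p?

No

Recall that \Diamond ψ holds at a world iff ψ holds at some accessible world.
Let φ = \neg \Diamond \Diamond p. Evaluate φ at each world:
  w0 (successors {w1, w3, w4, w5}): φ is false.
  w1 (successors {w1, w2}): φ is false.
  w2 (successors {w3, w4, w5}): φ is false.
  w3 (successors {w0, w1}): φ is false.
  w4 (successors {w0}): φ is false.
  w5 (successors {w0, w4, w5}): φ is false.
For instance, at w3:
  At w3: \Diamond \Diamond p is true, so \neg \Diamond \Diamond p is false.
    At w3: \Diamond \Diamond p requires \Diamond p at some successor in {w0, w1}.
      \Diamond p holds at w0, so \Diamond \Diamond p is true at w3.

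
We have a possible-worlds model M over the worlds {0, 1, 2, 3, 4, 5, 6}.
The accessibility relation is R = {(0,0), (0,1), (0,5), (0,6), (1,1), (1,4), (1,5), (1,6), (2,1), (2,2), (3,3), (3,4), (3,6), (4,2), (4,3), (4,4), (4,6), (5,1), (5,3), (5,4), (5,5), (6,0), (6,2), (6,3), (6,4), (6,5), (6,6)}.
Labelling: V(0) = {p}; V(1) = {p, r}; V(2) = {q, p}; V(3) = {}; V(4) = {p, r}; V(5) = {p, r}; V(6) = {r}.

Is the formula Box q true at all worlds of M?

No

Let φ = Box q. Evaluate φ at each world:
  0 (successors {0, 1, 5, 6}): φ is false.
  1 (successors {1, 4, 5, 6}): φ is false.
  2 (successors {1, 2}): φ is false.
  3 (successors {3, 4, 6}): φ is false.
  4 (successors {2, 3, 4, 6}): φ is false.
  5 (successors {1, 3, 4, 5}): φ is false.
  6 (successors {0, 2, 3, 4, 5, 6}): φ is false.
Detail at 0 (counterexample):
  At 0: Box q requires q at every successor {0, 1, 5, 6}.
    q fails at 0, so Box q is false at 0.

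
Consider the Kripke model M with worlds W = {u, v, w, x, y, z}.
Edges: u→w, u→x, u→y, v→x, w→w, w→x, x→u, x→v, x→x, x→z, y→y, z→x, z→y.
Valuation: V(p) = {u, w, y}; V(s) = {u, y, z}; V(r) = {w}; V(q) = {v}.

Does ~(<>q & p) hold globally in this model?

Yes

Recall that <>ψ holds at a world iff ψ holds at some accessible world.
Let φ = ~(<>q & p). Evaluate φ at each world:
  u (successors {w, x, y}): φ is true.
  v (successors {x}): φ is true.
  w (successors {w, x}): φ is true.
  x (successors {u, v, x, z}): φ is true.
  y (successors {y}): φ is true.
  z (successors {x, y}): φ is true.
For instance, at w:
  At w: <>q & p is false, so ~(<>q & p) is true.
    At w: <>q is false, p is true, so <>q & p is false.
      At w: <>q requires q at some successor in {w, x}.
        At w: q is false.
        At x: q is false.
      So <>q is false at w.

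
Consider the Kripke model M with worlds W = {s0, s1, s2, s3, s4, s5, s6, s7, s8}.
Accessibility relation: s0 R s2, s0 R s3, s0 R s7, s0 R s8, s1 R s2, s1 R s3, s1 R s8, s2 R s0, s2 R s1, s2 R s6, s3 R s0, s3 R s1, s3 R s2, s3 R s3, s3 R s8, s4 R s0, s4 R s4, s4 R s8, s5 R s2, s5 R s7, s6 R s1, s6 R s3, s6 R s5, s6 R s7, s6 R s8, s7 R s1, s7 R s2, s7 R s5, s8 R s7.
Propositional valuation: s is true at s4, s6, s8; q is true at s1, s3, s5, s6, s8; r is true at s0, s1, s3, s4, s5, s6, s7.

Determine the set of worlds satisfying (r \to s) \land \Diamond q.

Let φ = (r \to s) \land \Diamond q. Evaluate φ at each world:
  s0 (successors {s2, s3, s7, s8}): φ is false.
  s1 (successors {s2, s3, s8}): φ is false.
  s2 (successors {s0, s1, s6}): φ is true.
  s3 (successors {s0, s1, s2, s3, s8}): φ is false.
  s4 (successors {s0, s4, s8}): φ is true.
  s5 (successors {s2, s7}): φ is false.
  s6 (successors {s1, s3, s5, s7, s8}): φ is true.
  s7 (successors {s1, s2, s5}): φ is false.
  s8 (successors {s7}): φ is false.
For instance, at s1:
  At s1: r \to s is false, \Diamond q is true, so (r \to s) \land \Diamond q is false.
    At s1: \Diamond q requires q at some successor in {s2, s3, s8}.
      q holds at s3, so \Diamond q is true at s1.
Satisfying worlds: {s2, s4, s6}

s2, s4, s6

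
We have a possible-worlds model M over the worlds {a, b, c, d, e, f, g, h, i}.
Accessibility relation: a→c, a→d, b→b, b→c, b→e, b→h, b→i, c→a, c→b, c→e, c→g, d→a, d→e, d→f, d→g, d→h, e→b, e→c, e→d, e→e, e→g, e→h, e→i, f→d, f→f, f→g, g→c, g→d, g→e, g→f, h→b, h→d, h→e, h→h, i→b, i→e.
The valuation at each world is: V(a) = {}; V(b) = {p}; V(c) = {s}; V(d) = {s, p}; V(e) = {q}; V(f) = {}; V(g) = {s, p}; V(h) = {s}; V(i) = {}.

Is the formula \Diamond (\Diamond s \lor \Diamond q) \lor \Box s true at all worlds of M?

Yes

Let φ = \Diamond (\Diamond s \lor \Diamond q) \lor \Box s. Evaluate φ at each world:
  a (successors {c, d}): φ is true.
  b (successors {b, c, e, h, i}): φ is true.
  c (successors {a, b, e, g}): φ is true.
  d (successors {a, e, f, g, h}): φ is true.
  e (successors {b, c, d, e, g, h, i}): φ is true.
  f (successors {d, f, g}): φ is true.
  g (successors {c, d, e, f}): φ is true.
  h (successors {b, d, e, h}): φ is true.
  i (successors {b, e}): φ is true.
For instance, at e:
  At e: \Diamond (\Diamond s \lor \Diamond q) is true, \Box s is false, so \Diamond (\Diamond s \lor \Diamond q) \lor \Box s is true.
    At e: \Diamond (\Diamond s \lor \Diamond q) requires \Diamond s \lor \Diamond q at some successor in {b, c, d, e, g, h, i}.
      \Diamond s \lor \Diamond q holds at b, so \Diamond (\Diamond s \lor \Diamond q) is true at e.
    At e: \Box s requires s at every successor {b, c, d, e, g, h, i}.
      s fails at b, so \Box s is false at e.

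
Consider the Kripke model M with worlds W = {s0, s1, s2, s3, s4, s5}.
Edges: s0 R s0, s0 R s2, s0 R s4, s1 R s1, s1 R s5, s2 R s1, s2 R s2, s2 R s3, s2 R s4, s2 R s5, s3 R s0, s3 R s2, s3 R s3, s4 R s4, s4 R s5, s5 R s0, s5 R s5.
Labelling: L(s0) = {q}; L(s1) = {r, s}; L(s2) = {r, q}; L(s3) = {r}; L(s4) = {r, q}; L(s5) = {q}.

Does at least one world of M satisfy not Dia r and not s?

Yes

Recall that Dia ψ holds at a world iff ψ holds at some accessible world.
Let φ = not Dia r and not s. Evaluate φ at each world:
  s0 (successors {s0, s2, s4}): φ is false.
  s1 (successors {s1, s5}): φ is false.
  s2 (successors {s1, s2, s3, s4, s5}): φ is false.
  s3 (successors {s0, s2, s3}): φ is false.
  s4 (successors {s4, s5}): φ is false.
  s5 (successors {s0, s5}): φ is true.
Detail at s5 (witness):
  At s5: not Dia r is true, not s is true, so not Dia r and not s is true.
    At s5: Dia r is false, so not Dia r is true.
      At s5: Dia r requires r at some successor in {s0, s5}.
        At s0: r is false.
        At s5: r is false.
      So Dia r is false at s5.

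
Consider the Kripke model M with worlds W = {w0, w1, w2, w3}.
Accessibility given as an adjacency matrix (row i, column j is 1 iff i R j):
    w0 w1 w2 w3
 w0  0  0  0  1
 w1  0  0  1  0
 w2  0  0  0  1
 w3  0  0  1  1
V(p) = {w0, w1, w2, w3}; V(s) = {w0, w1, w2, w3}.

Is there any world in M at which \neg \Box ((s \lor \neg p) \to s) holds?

No

Recall that \Box ψ holds at a world iff ψ holds at every accessible world, and \Diamond ψ holds iff ψ holds at some accessible world.
Let φ = \neg \Box ((s \lor \neg p) \to s). Evaluate φ at each world:
  w0 (successors {w3}): φ is false.
  w1 (successors {w2}): φ is false.
  w2 (successors {w3}): φ is false.
  w3 (successors {w2, w3}): φ is false.
For instance, at w3:
  At w3: \Box ((s \lor \neg p) \to s) is true, so \neg \Box ((s \lor \neg p) \to s) is false.
    At w3: \Box ((s \lor \neg p) \to s) requires (s \lor \neg p) \to s at every successor {w2, w3}.
      At w2: (s \lor \neg p) \to s is true.
      At w3: (s \lor \neg p) \to s is true.
    So \Box ((s \lor \neg p) \to s) is true at w3.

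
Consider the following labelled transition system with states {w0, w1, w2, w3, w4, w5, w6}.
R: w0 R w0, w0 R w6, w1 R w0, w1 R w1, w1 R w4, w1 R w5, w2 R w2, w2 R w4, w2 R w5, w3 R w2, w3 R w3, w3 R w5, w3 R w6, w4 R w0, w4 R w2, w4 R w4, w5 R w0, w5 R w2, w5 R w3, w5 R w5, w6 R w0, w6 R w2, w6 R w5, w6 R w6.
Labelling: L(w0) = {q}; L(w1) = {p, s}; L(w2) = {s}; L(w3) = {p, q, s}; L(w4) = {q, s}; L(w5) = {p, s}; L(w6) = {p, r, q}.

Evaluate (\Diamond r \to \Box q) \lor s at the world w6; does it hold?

At w6: \Diamond r \to \Box q is false, s is false, so (\Diamond r \to \Box q) \lor s is false.
  At w6: \Diamond r is true, \Box q is false, so \Diamond r \to \Box q is false.
    At w6: \Diamond r requires r at some successor in {w0, w2, w5, w6}.
      r holds at w6, so \Diamond r is true at w6.
    At w6: \Box q requires q at every successor {w0, w2, w5, w6}.
      q fails at w2, so \Box q is false at w6.

No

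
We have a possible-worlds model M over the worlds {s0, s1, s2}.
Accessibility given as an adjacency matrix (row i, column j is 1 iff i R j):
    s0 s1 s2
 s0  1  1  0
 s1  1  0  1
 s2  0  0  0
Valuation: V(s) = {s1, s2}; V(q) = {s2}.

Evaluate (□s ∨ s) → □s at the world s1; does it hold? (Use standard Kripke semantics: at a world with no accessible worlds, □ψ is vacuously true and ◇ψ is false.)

No

At s1: □s ∨ s is true, □s is false, so (□s ∨ s) → □s is false.
  At s1: □s is false, s is true, so □s ∨ s is true.
    At s1: □s requires s at every successor {s0, s2}.
      s fails at s0, so □s is false at s1.
  At s1: □s requires s at every successor {s0, s2}.
    s fails at s0, so □s is false at s1.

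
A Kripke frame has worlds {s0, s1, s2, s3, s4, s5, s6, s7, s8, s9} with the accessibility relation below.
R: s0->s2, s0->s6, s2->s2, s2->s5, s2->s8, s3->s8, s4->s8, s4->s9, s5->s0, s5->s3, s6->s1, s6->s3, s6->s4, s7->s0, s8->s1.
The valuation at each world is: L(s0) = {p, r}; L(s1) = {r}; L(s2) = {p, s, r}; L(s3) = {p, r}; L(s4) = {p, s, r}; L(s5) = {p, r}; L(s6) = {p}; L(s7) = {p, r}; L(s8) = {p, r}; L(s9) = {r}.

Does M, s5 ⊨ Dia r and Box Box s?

At s5: Dia r is true, Box Box s is false, so Dia r and Box Box s is false.
  At s5: Dia r requires r at some successor in {s0, s3}.
    r holds at s0, so Dia r is true at s5.
  At s5: Box Box s requires Box s at every successor {s0, s3}.
    Box s fails at s0, so Box Box s is false at s5.
      At s0: Box s requires s at every successor {s2, s6}.
        s fails at s6, so Box s is false at s0.

No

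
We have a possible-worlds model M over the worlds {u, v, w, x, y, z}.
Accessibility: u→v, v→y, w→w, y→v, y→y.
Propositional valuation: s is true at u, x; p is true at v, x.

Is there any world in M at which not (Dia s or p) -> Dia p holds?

Yes

Let φ = not (Dia s or p) -> Dia p. Evaluate φ at each world:
  u (successors {v}): φ is true.
  v (successors {y}): φ is true.
  w (successors {w}): φ is false.
  x (successors ∅): φ is true.
  y (successors {v, y}): φ is true.
  z (successors ∅): φ is false.
Detail at u (witness):
  At u: not (Dia s or p) is true, Dia p is true, so not (Dia s or p) -> Dia p is true.
    At u: Dia s or p is false, so not (Dia s or p) is true.
      At u: Dia s is false, p is false, so Dia s or p is false.
    At u: Dia p requires p at some successor in {v}.
      p holds at v, so Dia p is true at u.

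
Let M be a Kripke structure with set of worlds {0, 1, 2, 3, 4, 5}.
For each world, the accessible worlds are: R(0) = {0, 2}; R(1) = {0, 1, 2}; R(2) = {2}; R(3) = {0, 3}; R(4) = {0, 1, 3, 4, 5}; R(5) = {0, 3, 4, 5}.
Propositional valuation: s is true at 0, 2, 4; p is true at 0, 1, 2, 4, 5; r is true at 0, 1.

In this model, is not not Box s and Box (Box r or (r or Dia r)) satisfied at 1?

At 1: not not Box s is false, Box (Box r or (r or Dia r)) is false, so not not Box s and Box (Box r or (r or Dia r)) is false.
  At 1: not Box s is true, so not not Box s is false.
    At 1: Box s is false, so not Box s is true.
      At 1: Box s requires s at every successor {0, 1, 2}.
        s fails at 1, so Box s is false at 1.
  At 1: Box (Box r or (r or Dia r)) requires Box r or (r or Dia r) at every successor {0, 1, 2}.
    Box r or (r or Dia r) fails at 2, so Box (Box r or (r or Dia r)) is false at 1.
      At 2: Box r is false, r or Dia r is false, so Box r or (r or Dia r) is false.

No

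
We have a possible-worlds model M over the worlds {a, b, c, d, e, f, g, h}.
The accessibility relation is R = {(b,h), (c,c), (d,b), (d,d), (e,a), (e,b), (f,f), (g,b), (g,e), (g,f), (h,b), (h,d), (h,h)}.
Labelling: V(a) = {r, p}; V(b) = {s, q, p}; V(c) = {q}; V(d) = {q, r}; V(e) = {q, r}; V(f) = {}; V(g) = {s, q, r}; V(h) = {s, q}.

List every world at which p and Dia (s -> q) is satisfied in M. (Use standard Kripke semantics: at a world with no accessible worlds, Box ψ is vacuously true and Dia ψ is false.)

Recall that Dia ψ holds at a world iff ψ holds at some accessible world.
Let φ = p and Dia (s -> q). Evaluate φ at each world:
  a (successors ∅): φ is false.
  b (successors {h}): φ is true.
  c (successors {c}): φ is false.
  d (successors {b, d}): φ is false.
  e (successors {a, b}): φ is false.
  f (successors {f}): φ is false.
  g (successors {b, e, f}): φ is false.
  h (successors {b, d, h}): φ is false.
For instance, at b:
  At b: p is true, Dia (s -> q) is true, so p and Dia (s -> q) is true.
    At b: Dia (s -> q) requires s -> q at some successor in {h}.
      s -> q holds at h, so Dia (s -> q) is true at b.
Satisfying worlds: {b}

b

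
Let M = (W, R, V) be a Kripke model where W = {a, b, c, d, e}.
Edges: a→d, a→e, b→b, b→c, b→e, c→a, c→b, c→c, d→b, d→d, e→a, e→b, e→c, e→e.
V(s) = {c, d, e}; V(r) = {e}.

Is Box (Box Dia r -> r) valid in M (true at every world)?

Recall that Box ψ holds at a world iff ψ holds at every accessible world, and Dia ψ holds iff ψ holds at some accessible world.
Let φ = Box (Box Dia r -> r). Evaluate φ at each world:
  a (successors {d, e}): φ is true.
  b (successors {b, c, e}): φ is true.
  c (successors {a, b, c}): φ is true.
  d (successors {b, d}): φ is true.
  e (successors {a, b, c, e}): φ is true.
For instance, at e:
  At e: Box (Box Dia r -> r) requires Box Dia r -> r at every successor {a, b, c, e}.
    At a: Box Dia r -> r is true.
    At b: Box Dia r -> r is true.
    At c: Box Dia r -> r is true.
    At e: Box Dia r -> r is true.
  So Box (Box Dia r -> r) is true at e.

Yes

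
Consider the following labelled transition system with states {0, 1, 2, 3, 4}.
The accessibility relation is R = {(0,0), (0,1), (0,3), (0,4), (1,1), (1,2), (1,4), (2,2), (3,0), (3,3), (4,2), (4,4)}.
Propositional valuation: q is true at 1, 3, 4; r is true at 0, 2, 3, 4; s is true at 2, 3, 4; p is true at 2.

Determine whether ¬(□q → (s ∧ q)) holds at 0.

No

Recall that □ψ holds at a world iff ψ holds at every accessible world, and ◇ψ holds iff ψ holds at some accessible world.
At 0: □q → (s ∧ q) is true, so ¬(□q → (s ∧ q)) is false.
  At 0: □q is false, s ∧ q is false, so □q → (s ∧ q) is true.
    At 0: □q requires q at every successor {0, 1, 3, 4}.
      q fails at 0, so □q is false at 0.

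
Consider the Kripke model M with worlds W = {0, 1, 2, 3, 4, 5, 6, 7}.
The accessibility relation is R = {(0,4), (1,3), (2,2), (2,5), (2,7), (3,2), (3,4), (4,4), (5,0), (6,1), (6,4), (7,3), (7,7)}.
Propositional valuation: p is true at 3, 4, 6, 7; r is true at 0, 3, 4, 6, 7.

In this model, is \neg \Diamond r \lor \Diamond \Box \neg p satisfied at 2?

Yes

Recall that \Box ψ holds at a world iff ψ holds at every accessible world, and \Diamond ψ holds iff ψ holds at some accessible world.
At 2: \neg \Diamond r is false, \Diamond \Box \neg p is true, so \neg \Diamond r \lor \Diamond \Box \neg p is true.
  At 2: \Diamond r is true, so \neg \Diamond r is false.
    At 2: \Diamond r requires r at some successor in {2, 5, 7}.
      r holds at 7, so \Diamond r is true at 2.
  At 2: \Diamond \Box \neg p requires \Box \neg p at some successor in {2, 5, 7}.
    \Box \neg p holds at 5, so \Diamond \Box \neg p is true at 2.
      At 5: \Box \neg p requires \neg p at every successor {0}.
        At 0: \neg p is true.
      So \Box \neg p is true at 5.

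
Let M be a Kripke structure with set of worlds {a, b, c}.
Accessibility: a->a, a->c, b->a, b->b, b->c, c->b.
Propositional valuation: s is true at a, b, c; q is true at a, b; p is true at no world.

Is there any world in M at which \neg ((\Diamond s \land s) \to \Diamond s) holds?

No

Recall that \Diamond ψ holds at a world iff ψ holds at some accessible world.
Let φ = \neg ((\Diamond s \land s) \to \Diamond s). Evaluate φ at each world:
  a (successors {a, c}): φ is false.
  b (successors {a, b, c}): φ is false.
  c (successors {b}): φ is false.
For instance, at c:
  At c: (\Diamond s \land s) \to \Diamond s is true, so \neg ((\Diamond s \land s) \to \Diamond s) is false.
    At c: \Diamond s \land s is true, \Diamond s is true, so (\Diamond s \land s) \to \Diamond s is true.
      At c: \Diamond s is true, s is true, so \Diamond s \land s is true.
      At c: \Diamond s requires s at some successor in {b}.
        s holds at b, so \Diamond s is true at c.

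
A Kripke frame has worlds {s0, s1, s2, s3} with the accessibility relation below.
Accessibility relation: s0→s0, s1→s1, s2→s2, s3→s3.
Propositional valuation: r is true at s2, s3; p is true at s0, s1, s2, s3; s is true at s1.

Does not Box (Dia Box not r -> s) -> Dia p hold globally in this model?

Let φ = not Box (Dia Box not r -> s) -> Dia p. Evaluate φ at each world:
  s0 (successors {s0}): φ is true.
  s1 (successors {s1}): φ is true.
  s2 (successors {s2}): φ is true.
  s3 (successors {s3}): φ is true.
For instance, at s1:
  At s1: not Box (Dia Box not r -> s) is false, Dia p is true, so not Box (Dia Box not r -> s) -> Dia p is true.
    At s1: Box (Dia Box not r -> s) is true, so not Box (Dia Box not r -> s) is false.
      At s1: Box (Dia Box not r -> s) requires Dia Box not r -> s at every successor {s1}.
        At s1: Dia Box not r -> s is true.
      So Box (Dia Box not r -> s) is true at s1.
    At s1: Dia p requires p at some successor in {s1}.
      p holds at s1, so Dia p is true at s1.

Yes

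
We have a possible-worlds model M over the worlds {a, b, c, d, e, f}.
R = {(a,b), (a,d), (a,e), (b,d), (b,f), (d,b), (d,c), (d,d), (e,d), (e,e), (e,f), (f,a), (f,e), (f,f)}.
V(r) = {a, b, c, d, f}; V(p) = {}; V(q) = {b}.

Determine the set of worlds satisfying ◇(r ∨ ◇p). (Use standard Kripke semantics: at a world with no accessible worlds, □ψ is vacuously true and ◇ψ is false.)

Let φ = ◇(r ∨ ◇p). Evaluate φ at each world:
  a (successors {b, d, e}): φ is true.
  b (successors {d, f}): φ is true.
  c (successors ∅): φ is false.
  d (successors {b, c, d}): φ is true.
  e (successors {d, e, f}): φ is true.
  f (successors {a, e, f}): φ is true.
For instance, at e:
  At e: ◇(r ∨ ◇p) requires r ∨ ◇p at some successor in {d, e, f}.
    r ∨ ◇p holds at d, so ◇(r ∨ ◇p) is true at e.
      At d: r is true, ◇p is false, so r ∨ ◇p is true.
Satisfying worlds: {a, b, d, e, f}

a, b, d, e, f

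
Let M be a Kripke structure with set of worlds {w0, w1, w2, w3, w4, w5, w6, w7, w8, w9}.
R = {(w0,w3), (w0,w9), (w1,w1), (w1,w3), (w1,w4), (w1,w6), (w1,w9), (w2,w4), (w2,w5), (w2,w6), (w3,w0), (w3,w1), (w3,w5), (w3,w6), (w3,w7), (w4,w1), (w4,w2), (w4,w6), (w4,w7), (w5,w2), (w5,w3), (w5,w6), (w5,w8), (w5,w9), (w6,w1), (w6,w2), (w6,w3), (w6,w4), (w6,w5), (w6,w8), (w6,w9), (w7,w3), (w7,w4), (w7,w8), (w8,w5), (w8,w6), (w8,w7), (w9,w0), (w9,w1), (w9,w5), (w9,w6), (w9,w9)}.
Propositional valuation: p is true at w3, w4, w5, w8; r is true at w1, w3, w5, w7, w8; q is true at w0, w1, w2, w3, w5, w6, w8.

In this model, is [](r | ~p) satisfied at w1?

No

At w1: [](r | ~p) requires r | ~p at every successor {w1, w3, w4, w6, w9}.
  r | ~p fails at w4, so [](r | ~p) is false at w1.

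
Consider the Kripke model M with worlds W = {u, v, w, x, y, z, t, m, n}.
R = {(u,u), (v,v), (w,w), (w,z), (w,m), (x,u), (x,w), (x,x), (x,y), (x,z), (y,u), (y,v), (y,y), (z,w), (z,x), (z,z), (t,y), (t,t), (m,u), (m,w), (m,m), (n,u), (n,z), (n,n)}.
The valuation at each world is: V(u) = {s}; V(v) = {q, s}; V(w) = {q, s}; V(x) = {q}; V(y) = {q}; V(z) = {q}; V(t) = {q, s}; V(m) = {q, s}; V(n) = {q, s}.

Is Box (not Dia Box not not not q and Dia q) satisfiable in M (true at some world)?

Yes

Recall that Box ψ holds at a world iff ψ holds at every accessible world, and Dia ψ holds iff ψ holds at some accessible world.
Let φ = Box (not Dia Box not not not q and Dia q). Evaluate φ at each world:
  u (successors {u}): φ is false.
  v (successors {v}): φ is true.
  w (successors {w, z, m}): φ is false.
  x (successors {u, w, x, y, z}): φ is false.
  y (successors {u, v, y}): φ is false.
  z (successors {w, x, z}): φ is false.
  t (successors {y, t}): φ is false.
  m (successors {u, w, m}): φ is false.
  n (successors {u, z, n}): φ is false.
Detail at v (witness):
  At v: Box (not Dia Box not not not q and Dia q) requires not Dia Box not not not q and Dia q at every successor {v}.
      At v: not Dia Box not not not q is true, Dia q is true, so not Dia Box not not not q and Dia q is true.
  So Box (not Dia Box not not not q and Dia q) is true at v.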